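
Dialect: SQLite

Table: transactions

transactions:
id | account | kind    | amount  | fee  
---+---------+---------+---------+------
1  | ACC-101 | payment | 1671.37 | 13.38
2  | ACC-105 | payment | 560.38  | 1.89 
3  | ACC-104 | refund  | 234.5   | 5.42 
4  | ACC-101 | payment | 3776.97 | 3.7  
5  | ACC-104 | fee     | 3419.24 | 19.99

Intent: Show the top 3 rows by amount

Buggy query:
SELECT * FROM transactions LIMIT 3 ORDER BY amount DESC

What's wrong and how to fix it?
Bug: ORDER BY cannot follow LIMIT; LIMIT is the final clause

Fix: Swap the clauses: ORDER BY first, then LIMIT

Corrected query:
SELECT * FROM transactions ORDER BY amount DESC LIMIT 3

Result:
id | account | kind    | amount  | fee  
---+---------+---------+---------+------
4  | ACC-101 | payment | 3776.97 | 3.7  
5  | ACC-104 | fee     | 3419.24 | 19.99
1  | ACC-101 | payment | 1671.37 | 13.38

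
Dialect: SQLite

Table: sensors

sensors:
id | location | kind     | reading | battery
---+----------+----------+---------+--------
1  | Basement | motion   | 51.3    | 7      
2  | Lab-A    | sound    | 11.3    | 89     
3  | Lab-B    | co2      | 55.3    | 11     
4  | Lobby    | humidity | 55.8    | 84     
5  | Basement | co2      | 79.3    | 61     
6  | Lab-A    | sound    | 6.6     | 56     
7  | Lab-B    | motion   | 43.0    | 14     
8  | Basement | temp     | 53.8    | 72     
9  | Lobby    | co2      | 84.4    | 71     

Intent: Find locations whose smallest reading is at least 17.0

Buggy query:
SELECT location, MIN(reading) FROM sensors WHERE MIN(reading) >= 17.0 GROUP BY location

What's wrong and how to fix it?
Bug: Aggregates like MIN are computed per group after WHERE runs

Fix: Replace WHERE with HAVING after the GROUP BY

Corrected query:
SELECT location, MIN(reading) FROM sensors GROUP BY location HAVING MIN(reading) >= 17.0

Result:
location | MIN(reading)
---------+-------------
Basement | 51.3        
Lab-B    | 43          
Lobby    | 55.8        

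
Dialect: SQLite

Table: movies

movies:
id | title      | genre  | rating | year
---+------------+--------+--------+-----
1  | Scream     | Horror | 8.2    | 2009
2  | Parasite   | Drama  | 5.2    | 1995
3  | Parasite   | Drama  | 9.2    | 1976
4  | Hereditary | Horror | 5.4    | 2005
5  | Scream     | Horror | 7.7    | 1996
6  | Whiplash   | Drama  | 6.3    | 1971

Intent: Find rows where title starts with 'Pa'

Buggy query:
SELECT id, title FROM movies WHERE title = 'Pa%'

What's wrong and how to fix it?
Bug: '=' compares the literal string including the % character; pattern matching needs LIKE

Fix: Use LIKE for wildcard pattern matching

Corrected query:
SELECT id, title FROM movies WHERE title LIKE 'Pa%'

Result:
id | title   
---+---------
2  | Parasite
3  | Parasite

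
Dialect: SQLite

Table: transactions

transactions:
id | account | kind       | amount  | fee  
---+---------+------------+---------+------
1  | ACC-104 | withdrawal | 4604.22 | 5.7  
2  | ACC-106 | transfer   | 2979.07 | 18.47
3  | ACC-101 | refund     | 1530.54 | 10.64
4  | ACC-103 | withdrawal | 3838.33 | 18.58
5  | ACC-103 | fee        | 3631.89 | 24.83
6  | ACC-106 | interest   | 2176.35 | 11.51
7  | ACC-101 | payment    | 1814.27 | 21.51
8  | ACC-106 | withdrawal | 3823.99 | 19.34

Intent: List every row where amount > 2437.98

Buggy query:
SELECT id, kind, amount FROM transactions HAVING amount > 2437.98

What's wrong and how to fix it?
Bug: This is a non-aggregate query (no GROUP BY, no aggregates), so in SQLite the HAVING clause is invalid here; a row-level condition belongs in WHERE

Fix: Use WHERE for row-level filtering

Corrected query:
SELECT id, kind, amount FROM transactions WHERE amount > 2437.98

Result:
id | kind       | amount 
---+------------+--------
1  | withdrawal | 4604.22
2  | transfer   | 2979.07
4  | withdrawal | 3838.33
5  | fee        | 3631.89
8  | withdrawal | 3823.99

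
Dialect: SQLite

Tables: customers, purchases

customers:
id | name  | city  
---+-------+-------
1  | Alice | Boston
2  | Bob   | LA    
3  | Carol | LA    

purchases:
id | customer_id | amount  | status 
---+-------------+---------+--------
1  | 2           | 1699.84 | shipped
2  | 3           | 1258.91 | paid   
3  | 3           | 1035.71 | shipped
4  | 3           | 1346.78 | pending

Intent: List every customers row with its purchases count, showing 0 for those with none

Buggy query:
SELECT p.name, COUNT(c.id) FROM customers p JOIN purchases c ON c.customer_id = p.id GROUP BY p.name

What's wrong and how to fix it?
Bug: An inner join excludes parents with zero children

Fix: Switch to LEFT JOIN to retain unmatched parent rows

Corrected query:
SELECT p.name, COUNT(c.id) FROM customers p LEFT JOIN purchases c ON c.customer_id = p.id GROUP BY p.name

Result:
name  | COUNT(c.id)
------+------------
Alice | 0          
Bob   | 1          
Carol | 3          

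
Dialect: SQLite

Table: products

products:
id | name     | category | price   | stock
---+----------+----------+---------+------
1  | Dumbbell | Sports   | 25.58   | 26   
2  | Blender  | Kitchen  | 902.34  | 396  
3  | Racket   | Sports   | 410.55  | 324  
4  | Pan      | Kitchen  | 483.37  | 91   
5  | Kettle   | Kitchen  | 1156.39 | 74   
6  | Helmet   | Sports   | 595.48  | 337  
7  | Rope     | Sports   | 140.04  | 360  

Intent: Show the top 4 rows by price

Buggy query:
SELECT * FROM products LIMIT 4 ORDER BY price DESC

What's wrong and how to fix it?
Bug: ORDER BY cannot follow LIMIT; LIMIT is the final clause

Fix: Swap the clauses: ORDER BY first, then LIMIT

Corrected query:
SELECT * FROM products ORDER BY price DESC LIMIT 4

Result:
id | name    | category | price   | stock
---+---------+----------+---------+------
5  | Kettle  | Kitchen  | 1156.39 | 74   
2  | Blender | Kitchen  | 902.34  | 396  
6  | Helmet  | Sports   | 595.48  | 337  
4  | Pan     | Kitchen  | 483.37  | 91   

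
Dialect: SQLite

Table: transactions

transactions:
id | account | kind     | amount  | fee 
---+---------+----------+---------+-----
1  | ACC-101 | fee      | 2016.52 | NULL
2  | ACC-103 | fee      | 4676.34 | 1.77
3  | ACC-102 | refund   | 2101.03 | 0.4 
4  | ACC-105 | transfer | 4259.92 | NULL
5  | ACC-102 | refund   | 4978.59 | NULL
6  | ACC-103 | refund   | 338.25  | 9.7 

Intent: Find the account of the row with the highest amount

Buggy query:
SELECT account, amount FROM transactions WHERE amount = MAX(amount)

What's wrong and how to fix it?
Bug: MAX(amount) is an aggregate and cannot be used directly in WHERE

Fix: Wrap MAX in a scalar subquery so WHERE compares against a single value

Corrected query:
SELECT account, amount FROM transactions WHERE amount = (SELECT MAX(amount) FROM transactions)

Result:
account | amount 
--------+--------
ACC-102 | 4978.59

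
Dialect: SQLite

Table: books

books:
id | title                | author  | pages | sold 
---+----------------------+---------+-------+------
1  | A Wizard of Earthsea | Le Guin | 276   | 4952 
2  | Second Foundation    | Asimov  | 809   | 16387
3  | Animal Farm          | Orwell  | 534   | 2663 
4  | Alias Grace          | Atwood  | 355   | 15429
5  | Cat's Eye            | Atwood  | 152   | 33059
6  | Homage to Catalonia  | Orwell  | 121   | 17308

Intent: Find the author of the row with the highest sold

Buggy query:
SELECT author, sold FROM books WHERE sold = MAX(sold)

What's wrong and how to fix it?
Bug: MAX(sold) is an aggregate and cannot be used directly in WHERE

Fix: Wrap MAX in a scalar subquery so WHERE compares against a single value

Corrected query:
SELECT author, sold FROM books WHERE sold = (SELECT MAX(sold) FROM books)

Result:
author | sold 
-------+------
Atwood | 33059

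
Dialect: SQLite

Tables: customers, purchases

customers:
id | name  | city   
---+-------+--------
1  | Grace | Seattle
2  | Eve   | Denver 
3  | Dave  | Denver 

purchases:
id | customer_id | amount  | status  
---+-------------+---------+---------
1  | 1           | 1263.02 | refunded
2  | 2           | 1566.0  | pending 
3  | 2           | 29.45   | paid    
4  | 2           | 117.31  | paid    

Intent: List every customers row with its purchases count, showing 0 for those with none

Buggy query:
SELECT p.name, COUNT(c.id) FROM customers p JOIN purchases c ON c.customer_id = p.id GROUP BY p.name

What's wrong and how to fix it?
Bug: An inner join excludes parents with zero children

Fix: Switch to LEFT JOIN to retain unmatched parent rows

Corrected query:
SELECT p.name, COUNT(c.id) FROM customers p LEFT JOIN purchases c ON c.customer_id = p.id GROUP BY p.name

Result:
name  | COUNT(c.id)
------+------------
Dave  | 0          
Eve   | 3          
Grace | 1          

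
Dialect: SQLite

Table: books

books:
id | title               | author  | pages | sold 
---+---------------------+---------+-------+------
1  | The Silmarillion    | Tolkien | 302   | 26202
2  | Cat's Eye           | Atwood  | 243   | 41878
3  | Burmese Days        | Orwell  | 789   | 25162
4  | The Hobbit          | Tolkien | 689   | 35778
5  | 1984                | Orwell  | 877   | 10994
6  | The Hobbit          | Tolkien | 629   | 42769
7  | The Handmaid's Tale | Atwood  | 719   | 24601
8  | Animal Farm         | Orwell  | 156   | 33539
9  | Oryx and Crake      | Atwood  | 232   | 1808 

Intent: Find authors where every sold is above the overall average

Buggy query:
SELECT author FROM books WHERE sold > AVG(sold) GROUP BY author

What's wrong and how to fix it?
Bug: WHERE evaluates per row before aggregation, so AVG() is unavailable

Fix: Use a subquery for AVG and a HAVING MIN(...) filter so the condition holds for every row in the group

Corrected query:
SELECT author FROM books GROUP BY author HAVING MIN(sold) > (SELECT AVG(sold) FROM books)

Result:
(no rows)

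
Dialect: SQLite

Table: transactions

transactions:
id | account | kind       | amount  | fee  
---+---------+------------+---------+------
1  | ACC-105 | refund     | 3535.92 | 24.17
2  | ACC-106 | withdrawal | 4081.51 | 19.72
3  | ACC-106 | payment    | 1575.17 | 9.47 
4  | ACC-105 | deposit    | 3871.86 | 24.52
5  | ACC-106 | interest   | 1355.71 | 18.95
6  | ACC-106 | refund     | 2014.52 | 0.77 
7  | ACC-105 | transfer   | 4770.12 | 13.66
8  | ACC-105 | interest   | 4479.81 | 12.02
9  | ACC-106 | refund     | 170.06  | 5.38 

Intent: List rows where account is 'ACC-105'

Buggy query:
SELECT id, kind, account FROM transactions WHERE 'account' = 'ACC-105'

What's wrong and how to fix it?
Bug: 'account' in single quotes is a string literal, not the column; the comparison is literal-vs-literal and never true

Fix: Remove the quotes around the column name (or use double quotes for an identifier)

Corrected query:
SELECT id, kind, account FROM transactions WHERE account = 'ACC-105'

Result:
id | kind     | account
---+----------+--------
1  | refund   | ACC-105
4  | deposit  | ACC-105
7  | transfer | ACC-105
8  | interest | ACC-105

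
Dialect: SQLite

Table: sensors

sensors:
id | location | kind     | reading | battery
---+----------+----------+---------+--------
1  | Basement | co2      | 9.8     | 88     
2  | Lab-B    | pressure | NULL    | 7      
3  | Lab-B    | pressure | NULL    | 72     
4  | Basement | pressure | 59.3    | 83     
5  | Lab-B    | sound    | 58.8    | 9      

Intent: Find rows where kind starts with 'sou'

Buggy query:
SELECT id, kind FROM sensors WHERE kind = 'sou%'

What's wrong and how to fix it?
Bug: Wildcards only work with LIKE; '=' treats '%' as a literal character

Fix: Use LIKE for wildcard pattern matching

Corrected query:
SELECT id, kind FROM sensors WHERE kind LIKE 'sou%'

Result:
id | kind 
---+------
5  | sound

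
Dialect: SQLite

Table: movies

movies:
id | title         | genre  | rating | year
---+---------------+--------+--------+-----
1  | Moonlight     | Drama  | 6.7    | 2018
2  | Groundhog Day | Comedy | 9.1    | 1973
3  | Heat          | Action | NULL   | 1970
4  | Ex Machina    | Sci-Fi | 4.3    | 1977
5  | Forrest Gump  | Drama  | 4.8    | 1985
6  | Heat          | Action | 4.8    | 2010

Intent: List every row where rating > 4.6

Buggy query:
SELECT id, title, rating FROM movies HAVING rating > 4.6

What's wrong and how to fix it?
Bug: HAVING filters the output of aggregation, but this query has no GROUP BY and no aggregate functions, so SQLite rejects it (HAVING clause on a non-aggregate query); the condition here is per row

Fix: Use WHERE for row-level filtering

Corrected query:
SELECT id, title, rating FROM movies WHERE rating > 4.6

Result:
id | title         | rating
---+---------------+-------
1  | Moonlight     | 6.7   
2  | Groundhog Day | 9.1   
5  | Forrest Gump  | 4.8   
6  | Heat          | 4.8   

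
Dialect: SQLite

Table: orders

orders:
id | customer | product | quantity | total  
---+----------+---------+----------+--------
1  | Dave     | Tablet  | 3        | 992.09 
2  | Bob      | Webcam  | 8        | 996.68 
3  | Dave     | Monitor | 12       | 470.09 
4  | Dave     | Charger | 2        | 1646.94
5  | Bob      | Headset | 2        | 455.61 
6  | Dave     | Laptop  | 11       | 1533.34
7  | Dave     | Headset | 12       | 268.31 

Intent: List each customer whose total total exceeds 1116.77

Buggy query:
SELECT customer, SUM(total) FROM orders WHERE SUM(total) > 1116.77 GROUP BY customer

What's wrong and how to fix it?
Bug: SUM(total) is an aggregate, but WHERE filters rows before aggregation

Fix: Use HAVING (which filters groups after aggregation) instead of WHERE

Corrected query:
SELECT customer, SUM(total) FROM orders GROUP BY customer HAVING SUM(total) > 1116.77

Result:
customer | SUM(total)
---------+-----------
Bob      | 1452.29   
Dave     | 4910.77   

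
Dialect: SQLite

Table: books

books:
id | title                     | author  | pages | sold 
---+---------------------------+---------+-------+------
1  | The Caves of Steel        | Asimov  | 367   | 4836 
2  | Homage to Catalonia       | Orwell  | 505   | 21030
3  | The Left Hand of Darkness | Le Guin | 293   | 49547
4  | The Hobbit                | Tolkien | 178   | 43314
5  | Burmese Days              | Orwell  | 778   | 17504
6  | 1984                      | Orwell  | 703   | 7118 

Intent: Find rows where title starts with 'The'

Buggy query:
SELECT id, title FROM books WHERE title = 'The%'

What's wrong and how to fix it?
Bug: Wildcards only work with LIKE; '=' treats '%' as a literal character

Fix: Use LIKE for wildcard pattern matching

Corrected query:
SELECT id, title FROM books WHERE title LIKE 'The%'

Result:
id | title                    
---+--------------------------
1  | The Caves of Steel       
3  | The Left Hand of Darkness
4  | The Hobbit               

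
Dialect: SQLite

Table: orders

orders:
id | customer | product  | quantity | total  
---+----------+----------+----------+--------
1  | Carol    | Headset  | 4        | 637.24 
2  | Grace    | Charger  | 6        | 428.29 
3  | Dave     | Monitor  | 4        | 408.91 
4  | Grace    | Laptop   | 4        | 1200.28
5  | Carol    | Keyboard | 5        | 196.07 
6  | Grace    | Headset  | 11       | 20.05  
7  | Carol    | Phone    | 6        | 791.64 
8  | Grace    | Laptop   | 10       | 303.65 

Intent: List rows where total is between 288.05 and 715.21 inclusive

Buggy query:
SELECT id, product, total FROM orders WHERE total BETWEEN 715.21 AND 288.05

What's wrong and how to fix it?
Bug: The bounds are reversed; BETWEEN a AND b requires a <= b to match anything

Fix: Write BETWEEN 288.05 AND 715.21

Corrected query:
SELECT id, product, total FROM orders WHERE total BETWEEN 288.05 AND 715.21

Result:
id | product | total 
---+---------+-------
1  | Headset | 637.24
2  | Charger | 428.29
3  | Monitor | 408.91
8  | Laptop  | 303.65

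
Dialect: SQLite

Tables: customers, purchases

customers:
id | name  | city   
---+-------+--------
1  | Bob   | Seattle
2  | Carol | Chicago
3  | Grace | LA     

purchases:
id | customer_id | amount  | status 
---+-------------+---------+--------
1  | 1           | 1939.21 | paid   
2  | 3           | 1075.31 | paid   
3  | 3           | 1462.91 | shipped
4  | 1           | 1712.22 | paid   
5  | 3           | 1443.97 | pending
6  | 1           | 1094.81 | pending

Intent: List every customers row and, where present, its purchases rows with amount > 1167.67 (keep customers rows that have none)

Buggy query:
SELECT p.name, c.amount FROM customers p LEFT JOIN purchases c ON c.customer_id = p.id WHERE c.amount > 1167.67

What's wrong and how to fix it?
Bug: A WHERE condition on the right-hand table after LEFT JOIN drops unmatched parents

Fix: Move the right-table condition into the ON clause so unmatched parents are kept

Corrected query:
SELECT p.name, c.amount FROM customers p LEFT JOIN purchases c ON c.customer_id = p.id AND c.amount > 1167.67

Result:
name  | amount 
------+--------
Bob   | 1712.22
Bob   | 1939.21
Carol | NULL   
Grace | 1443.97
Grace | 1462.91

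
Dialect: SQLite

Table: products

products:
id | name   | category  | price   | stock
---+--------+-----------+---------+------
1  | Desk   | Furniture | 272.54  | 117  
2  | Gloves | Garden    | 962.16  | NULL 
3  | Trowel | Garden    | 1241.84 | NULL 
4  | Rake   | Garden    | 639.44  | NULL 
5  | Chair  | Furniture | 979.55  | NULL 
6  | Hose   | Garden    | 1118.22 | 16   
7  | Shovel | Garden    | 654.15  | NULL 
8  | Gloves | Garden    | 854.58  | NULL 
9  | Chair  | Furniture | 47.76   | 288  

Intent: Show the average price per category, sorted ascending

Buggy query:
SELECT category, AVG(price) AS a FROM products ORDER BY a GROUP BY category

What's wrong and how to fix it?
Bug: GROUP BY must precede ORDER BY

Fix: Reorder: SELECT … FROM … GROUP BY … ORDER BY …

Corrected query:
SELECT category, AVG(price) AS a FROM products GROUP BY category ORDER BY a

Result:
category  | a         
----------+-----------
Furniture | 433.283333
Garden    | 911.731667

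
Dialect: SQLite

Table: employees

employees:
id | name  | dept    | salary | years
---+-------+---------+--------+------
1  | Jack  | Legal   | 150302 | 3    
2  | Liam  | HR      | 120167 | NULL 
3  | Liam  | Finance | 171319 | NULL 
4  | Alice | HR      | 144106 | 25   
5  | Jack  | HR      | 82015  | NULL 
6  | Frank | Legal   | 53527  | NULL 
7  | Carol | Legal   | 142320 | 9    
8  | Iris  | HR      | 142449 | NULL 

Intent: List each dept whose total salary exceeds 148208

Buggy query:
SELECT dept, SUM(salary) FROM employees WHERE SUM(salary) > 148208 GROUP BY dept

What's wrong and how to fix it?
Bug: Aggregate functions cannot appear in a WHERE clause

Fix: Move the aggregate condition to a HAVING clause

Corrected query:
SELECT dept, SUM(salary) FROM employees GROUP BY dept HAVING SUM(salary) > 148208

Result:
dept    | SUM(salary)
--------+------------
Finance | 171319     
HR      | 488737     
Legal   | 346149     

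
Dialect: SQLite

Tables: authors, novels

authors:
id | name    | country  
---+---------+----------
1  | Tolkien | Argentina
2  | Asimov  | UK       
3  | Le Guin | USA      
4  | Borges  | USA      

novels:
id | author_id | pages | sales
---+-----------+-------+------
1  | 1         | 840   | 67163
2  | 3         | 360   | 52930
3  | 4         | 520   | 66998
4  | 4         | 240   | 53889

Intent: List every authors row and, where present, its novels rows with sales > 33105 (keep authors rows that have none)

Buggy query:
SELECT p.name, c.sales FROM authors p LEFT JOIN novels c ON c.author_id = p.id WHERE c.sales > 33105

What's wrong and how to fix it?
Bug: Filtering c.sales in WHERE discards the NULL rows produced by LEFT JOIN, turning it into an inner join

Fix: Move the right-table condition into the ON clause so unmatched parents are kept

Corrected query:
SELECT p.name, c.sales FROM authors p LEFT JOIN novels c ON c.author_id = p.id AND c.sales > 33105

Result:
name    | sales
--------+------
Tolkien | 67163
Asimov  | NULL 
Le Guin | 52930
Borges  | 53889
Borges  | 66998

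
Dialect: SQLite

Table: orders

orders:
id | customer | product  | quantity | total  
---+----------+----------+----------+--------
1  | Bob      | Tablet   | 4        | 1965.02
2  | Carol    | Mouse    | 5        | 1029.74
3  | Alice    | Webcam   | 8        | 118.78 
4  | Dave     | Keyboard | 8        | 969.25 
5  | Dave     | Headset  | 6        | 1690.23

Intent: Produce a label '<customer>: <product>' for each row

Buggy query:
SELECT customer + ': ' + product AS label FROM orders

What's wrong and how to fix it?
Bug: SQLite uses || for string concatenation; + coerces text to numbers (yielding 0)

Fix: Use the || operator for string concatenation

Corrected query:
SELECT customer || ': ' || product AS label FROM orders

Result:
label         
--------------
Bob: Tablet   
Carol: Mouse  
Alice: Webcam 
Dave: Keyboard
Dave: Headset 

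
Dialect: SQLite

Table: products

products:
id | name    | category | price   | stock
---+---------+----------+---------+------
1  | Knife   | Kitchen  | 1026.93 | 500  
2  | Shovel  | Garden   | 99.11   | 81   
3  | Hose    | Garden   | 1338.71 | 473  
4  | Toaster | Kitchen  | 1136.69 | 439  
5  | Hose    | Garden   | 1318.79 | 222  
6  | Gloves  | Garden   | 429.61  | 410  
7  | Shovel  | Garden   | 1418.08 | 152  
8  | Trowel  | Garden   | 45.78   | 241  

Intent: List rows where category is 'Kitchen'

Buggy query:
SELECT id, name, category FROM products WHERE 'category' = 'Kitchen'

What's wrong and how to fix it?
Bug: Single quotes denote string literals in SQL; the column name is being compared as a constant string

Fix: Reference the column as category without single quotes

Corrected query:
SELECT id, name, category FROM products WHERE category = 'Kitchen'

Result:
id | name    | category
---+---------+---------
1  | Knife   | Kitchen 
4  | Toaster | Kitchen 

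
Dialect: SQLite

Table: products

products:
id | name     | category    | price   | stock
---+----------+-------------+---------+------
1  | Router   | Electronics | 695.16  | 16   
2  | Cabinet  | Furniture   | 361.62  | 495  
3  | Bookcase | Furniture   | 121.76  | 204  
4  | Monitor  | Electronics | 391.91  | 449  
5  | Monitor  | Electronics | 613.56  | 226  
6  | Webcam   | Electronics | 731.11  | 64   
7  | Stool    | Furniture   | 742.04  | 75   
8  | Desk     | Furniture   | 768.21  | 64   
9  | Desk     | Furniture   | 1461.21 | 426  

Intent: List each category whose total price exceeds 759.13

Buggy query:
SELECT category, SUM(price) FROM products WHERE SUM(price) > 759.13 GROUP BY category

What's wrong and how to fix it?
Bug: SUM(price) is an aggregate, but WHERE filters rows before aggregation

Fix: Move the aggregate condition to a HAVING clause

Corrected query:
SELECT category, SUM(price) FROM products GROUP BY category HAVING SUM(price) > 759.13

Result:
category    | SUM(price)
------------+-----------
Electronics | 2431.74   
Furniture   | 3454.84   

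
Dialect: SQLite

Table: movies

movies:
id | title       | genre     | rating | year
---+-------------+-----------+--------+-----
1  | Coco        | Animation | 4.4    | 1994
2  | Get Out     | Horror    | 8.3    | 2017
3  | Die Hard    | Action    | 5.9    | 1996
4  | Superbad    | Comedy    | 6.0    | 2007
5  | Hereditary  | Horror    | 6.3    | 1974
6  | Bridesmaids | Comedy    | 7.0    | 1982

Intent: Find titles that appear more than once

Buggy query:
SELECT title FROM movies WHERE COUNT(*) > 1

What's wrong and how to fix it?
Bug: WHERE can't reference COUNT(*); aggregates are computed after WHERE

Fix: Group first, then use HAVING for the count condition

Corrected query:
SELECT title FROM movies GROUP BY title HAVING COUNT(*) > 1

Result:
(no rows)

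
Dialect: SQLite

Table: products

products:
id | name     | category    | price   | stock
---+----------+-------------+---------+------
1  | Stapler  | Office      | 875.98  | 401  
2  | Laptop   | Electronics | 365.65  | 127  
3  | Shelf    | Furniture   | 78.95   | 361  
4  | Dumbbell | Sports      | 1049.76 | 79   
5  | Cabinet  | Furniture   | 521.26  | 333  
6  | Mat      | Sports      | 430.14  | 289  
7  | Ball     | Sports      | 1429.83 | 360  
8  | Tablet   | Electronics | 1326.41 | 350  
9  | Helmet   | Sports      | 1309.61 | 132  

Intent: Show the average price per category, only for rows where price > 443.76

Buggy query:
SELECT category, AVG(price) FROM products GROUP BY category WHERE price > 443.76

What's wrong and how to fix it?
Bug: WHERE cannot follow GROUP BY

Fix: Place WHERE between FROM and GROUP BY

Corrected query:
SELECT category, AVG(price) FROM products WHERE price > 443.76 GROUP BY category

Result:
category    | AVG(price) 
------------+------------
Electronics | 1326.41    
Furniture   | 521.26     
Office      | 875.98     
Sports      | 1263.066667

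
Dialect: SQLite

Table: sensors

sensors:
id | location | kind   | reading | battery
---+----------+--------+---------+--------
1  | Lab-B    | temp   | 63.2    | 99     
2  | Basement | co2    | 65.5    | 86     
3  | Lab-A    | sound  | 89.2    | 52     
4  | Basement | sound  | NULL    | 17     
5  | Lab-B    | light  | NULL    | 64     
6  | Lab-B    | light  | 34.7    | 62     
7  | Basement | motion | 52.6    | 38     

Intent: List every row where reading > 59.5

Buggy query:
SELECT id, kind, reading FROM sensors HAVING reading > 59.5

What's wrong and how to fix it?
Bug: This is a non-aggregate query (no GROUP BY, no aggregates), so in SQLite the HAVING clause is invalid here; a row-level condition belongs in WHERE

Fix: Use WHERE for row-level filtering

Corrected query:
SELECT id, kind, reading FROM sensors WHERE reading > 59.5

Result:
id | kind  | reading
---+-------+--------
1  | temp  | 63.2   
2  | co2   | 65.5   
3  | sound | 89.2   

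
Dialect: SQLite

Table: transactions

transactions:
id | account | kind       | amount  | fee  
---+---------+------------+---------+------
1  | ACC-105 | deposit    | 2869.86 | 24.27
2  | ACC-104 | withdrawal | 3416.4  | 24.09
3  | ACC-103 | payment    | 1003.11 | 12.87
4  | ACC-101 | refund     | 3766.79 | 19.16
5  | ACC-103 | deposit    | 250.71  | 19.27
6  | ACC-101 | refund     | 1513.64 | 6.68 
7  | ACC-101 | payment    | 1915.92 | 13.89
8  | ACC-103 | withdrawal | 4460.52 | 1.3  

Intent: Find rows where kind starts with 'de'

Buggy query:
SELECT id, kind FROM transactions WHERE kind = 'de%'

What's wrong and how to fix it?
Bug: '=' compares the literal string including the % character; pattern matching needs LIKE

Fix: Replace '=' with LIKE so 'de%' is treated as a pattern

Corrected query:
SELECT id, kind FROM transactions WHERE kind LIKE 'de%'

Result:
id | kind   
---+--------
1  | deposit
5  | deposit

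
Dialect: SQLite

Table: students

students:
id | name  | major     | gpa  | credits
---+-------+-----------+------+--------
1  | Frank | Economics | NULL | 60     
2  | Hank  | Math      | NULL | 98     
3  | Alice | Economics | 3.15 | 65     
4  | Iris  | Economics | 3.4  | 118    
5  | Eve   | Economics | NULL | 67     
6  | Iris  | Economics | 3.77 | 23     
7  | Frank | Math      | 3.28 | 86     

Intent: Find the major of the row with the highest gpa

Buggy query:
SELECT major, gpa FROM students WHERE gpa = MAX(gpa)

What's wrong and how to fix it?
Bug: WHERE is evaluated per row; an aggregate over the whole table isn't defined there

Fix: Use a subquery: WHERE gpa = (SELECT MAX(gpa) FROM students)

Corrected query:
SELECT major, gpa FROM students WHERE gpa = (SELECT MAX(gpa) FROM students)

Result:
major     | gpa 
----------+-----
Economics | 3.77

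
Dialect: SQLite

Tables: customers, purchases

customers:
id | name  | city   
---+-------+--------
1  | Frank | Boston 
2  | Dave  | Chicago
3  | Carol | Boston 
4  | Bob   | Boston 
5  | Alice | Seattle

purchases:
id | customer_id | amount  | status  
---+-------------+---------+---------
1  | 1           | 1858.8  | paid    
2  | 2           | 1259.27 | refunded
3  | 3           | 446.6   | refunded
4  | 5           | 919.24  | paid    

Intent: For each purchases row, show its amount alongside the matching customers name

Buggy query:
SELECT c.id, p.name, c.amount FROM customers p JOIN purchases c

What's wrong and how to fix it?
Bug: Missing join condition: each purchases row is matched to all customers rows instead of just its own

Fix: Add ON c.customer_id = p.id to the JOIN

Corrected query:
SELECT c.id, p.name, c.amount FROM customers p JOIN purchases c ON c.customer_id = p.id

Result:
id | name  | amount 
---+-------+--------
1  | Frank | 1858.8 
2  | Dave  | 1259.27
3  | Carol | 446.6  
4  | Alice | 919.24 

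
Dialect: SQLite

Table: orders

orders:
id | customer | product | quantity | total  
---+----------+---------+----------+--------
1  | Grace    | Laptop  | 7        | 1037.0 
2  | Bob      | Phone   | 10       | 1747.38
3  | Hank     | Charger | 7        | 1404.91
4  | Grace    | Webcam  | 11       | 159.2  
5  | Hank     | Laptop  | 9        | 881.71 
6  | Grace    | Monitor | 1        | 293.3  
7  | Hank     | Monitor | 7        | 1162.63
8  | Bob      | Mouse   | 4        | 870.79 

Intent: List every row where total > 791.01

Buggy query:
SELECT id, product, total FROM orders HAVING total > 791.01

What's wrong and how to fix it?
Bug: This is a non-aggregate query (no GROUP BY, no aggregates), so in SQLite the HAVING clause is invalid here; a row-level condition belongs in WHERE

Fix: Replace HAVING with WHERE since the condition applies to individual rows

Corrected query:
SELECT id, product, total FROM orders WHERE total > 791.01

Result:
id | product | total  
---+---------+--------
1  | Laptop  | 1037   
2  | Phone   | 1747.38
3  | Charger | 1404.91
5  | Laptop  | 881.71 
7  | Monitor | 1162.63
8  | Mouse   | 870.79 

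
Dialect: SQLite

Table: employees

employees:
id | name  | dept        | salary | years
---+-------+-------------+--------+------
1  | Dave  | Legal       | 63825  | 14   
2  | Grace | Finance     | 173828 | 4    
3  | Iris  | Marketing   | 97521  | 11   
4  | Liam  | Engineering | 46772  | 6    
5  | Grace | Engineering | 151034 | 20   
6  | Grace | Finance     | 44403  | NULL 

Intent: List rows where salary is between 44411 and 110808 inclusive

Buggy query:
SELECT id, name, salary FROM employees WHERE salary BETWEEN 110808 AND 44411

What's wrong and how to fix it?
Bug: BETWEEN expects the lower bound first; with 110808 AND 44411 the range is empty

Fix: Write BETWEEN 44411 AND 110808

Corrected query:
SELECT id, name, salary FROM employees WHERE salary BETWEEN 44411 AND 110808

Result:
id | name | salary
---+------+-------
1  | Dave | 63825 
3  | Iris | 97521 
4  | Liam | 46772 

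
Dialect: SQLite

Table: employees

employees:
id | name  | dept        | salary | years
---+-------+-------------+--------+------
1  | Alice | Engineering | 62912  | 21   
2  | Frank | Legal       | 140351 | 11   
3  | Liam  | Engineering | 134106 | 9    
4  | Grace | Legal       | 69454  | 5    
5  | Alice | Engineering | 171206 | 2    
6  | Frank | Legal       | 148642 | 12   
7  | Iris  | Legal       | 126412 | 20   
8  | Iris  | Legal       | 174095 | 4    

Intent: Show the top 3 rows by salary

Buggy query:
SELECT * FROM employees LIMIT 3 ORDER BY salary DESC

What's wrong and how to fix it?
Bug: ORDER BY cannot follow LIMIT; LIMIT is the final clause

Fix: Swap the clauses: ORDER BY first, then LIMIT

Corrected query:
SELECT * FROM employees ORDER BY salary DESC LIMIT 3

Result:
id | name  | dept        | salary | years
---+-------+-------------+--------+------
8  | Iris  | Legal       | 174095 | 4    
5  | Alice | Engineering | 171206 | 2    
6  | Frank | Legal       | 148642 | 12   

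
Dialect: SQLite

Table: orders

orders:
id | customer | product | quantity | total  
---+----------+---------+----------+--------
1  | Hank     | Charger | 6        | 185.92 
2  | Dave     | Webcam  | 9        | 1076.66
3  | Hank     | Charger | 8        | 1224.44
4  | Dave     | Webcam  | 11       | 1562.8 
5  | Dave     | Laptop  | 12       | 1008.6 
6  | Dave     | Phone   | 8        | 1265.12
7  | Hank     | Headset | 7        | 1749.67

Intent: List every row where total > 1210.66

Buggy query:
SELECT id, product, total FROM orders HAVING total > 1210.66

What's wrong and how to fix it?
Bug: HAVING filters the output of aggregation, but this query has no GROUP BY and no aggregate functions, so SQLite rejects it (HAVING clause on a non-aggregate query); the condition here is per row

Fix: Use WHERE for row-level filtering

Corrected query:
SELECT id, product, total FROM orders WHERE total > 1210.66

Result:
id | product | total  
---+---------+--------
3  | Charger | 1224.44
4  | Webcam  | 1562.8 
6  | Phone   | 1265.12
7  | Headset | 1749.67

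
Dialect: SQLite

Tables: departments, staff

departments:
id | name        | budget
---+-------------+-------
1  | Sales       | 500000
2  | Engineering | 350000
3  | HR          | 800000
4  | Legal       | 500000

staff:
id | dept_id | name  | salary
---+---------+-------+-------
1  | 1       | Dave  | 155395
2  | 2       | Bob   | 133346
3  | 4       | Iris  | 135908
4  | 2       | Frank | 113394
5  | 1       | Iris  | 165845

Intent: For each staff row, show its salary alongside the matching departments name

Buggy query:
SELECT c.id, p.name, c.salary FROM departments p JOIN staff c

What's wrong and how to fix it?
Bug: JOIN with no ON clause produces a cartesian product; every staff row pairs with every departments row

Fix: Add ON c.dept_id = p.id to the JOIN

Corrected query:
SELECT c.id, p.name, c.salary FROM departments p JOIN staff c ON c.dept_id = p.id

Result:
id | name        | salary
---+-------------+-------
1  | Sales       | 155395
2  | Engineering | 133346
3  | Legal       | 135908
4  | Engineering | 113394
5  | Sales       | 165845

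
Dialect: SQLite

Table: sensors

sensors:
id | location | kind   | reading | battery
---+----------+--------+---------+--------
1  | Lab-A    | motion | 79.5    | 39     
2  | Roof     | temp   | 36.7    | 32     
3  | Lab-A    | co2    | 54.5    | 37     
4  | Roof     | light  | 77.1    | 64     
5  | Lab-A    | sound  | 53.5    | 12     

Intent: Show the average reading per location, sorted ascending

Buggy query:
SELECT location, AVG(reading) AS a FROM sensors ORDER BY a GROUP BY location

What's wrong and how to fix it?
Bug: ORDER BY appears before GROUP BY; SQL clause order requires GROUP BY first

Fix: Move ORDER BY to the end, after GROUP BY

Corrected query:
SELECT location, AVG(reading) AS a FROM sensors GROUP BY location ORDER BY a

Result:
location | a   
---------+-----
Roof     | 56.9
Lab-A    | 62.5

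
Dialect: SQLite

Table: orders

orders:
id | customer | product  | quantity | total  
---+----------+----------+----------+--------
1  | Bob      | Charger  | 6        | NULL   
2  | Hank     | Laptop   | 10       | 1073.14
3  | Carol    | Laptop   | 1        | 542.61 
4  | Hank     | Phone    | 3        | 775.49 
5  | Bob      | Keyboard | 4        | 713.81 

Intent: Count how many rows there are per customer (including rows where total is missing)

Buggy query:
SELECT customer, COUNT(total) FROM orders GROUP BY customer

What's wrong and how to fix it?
Bug: COUNT(column) counts non-NULL values only; rows with NULL total aren't counted

Fix: Replace COUNT(total) with COUNT(*)

Corrected query:
SELECT customer, COUNT(*) FROM orders GROUP BY customer

Result:
customer | COUNT(*)
---------+---------
Bob      | 2       
Carol    | 1       
Hank     | 2       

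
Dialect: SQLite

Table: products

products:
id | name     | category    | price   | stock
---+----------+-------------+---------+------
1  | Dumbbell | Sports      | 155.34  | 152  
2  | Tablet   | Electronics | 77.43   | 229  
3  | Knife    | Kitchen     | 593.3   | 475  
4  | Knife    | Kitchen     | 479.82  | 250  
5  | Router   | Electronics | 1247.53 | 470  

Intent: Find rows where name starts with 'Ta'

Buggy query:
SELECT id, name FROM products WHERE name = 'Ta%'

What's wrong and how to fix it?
Bug: Wildcards only work with LIKE; '=' treats '%' as a literal character

Fix: Use LIKE for wildcard pattern matching

Corrected query:
SELECT id, name FROM products WHERE name LIKE 'Ta%'

Result:
id | name  
---+-------
2  | Tablet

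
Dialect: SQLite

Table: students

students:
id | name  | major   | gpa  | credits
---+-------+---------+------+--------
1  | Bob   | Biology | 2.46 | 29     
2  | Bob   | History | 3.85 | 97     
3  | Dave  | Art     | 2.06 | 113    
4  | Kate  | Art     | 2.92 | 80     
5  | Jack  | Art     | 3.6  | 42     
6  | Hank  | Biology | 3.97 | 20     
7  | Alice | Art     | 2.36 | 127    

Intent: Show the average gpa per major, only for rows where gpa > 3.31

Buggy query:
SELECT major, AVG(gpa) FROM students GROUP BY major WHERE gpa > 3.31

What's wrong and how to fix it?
Bug: WHERE cannot follow GROUP BY

Fix: Place WHERE between FROM and GROUP BY

Corrected query:
SELECT major, AVG(gpa) FROM students WHERE gpa > 3.31 GROUP BY major

Result:
major   | AVG(gpa)
--------+---------
Art     | 3.6     
Biology | 3.97    
History | 3.85    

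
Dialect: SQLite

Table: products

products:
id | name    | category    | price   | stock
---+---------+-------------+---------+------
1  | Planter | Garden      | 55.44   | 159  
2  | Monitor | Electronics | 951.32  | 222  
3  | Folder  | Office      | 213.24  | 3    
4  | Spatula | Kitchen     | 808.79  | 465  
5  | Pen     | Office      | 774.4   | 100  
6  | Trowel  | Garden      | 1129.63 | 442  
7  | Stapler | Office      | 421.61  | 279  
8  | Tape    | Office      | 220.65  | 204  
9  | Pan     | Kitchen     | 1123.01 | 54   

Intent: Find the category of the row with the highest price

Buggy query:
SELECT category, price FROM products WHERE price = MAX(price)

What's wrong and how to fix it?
Bug: MAX(price) is an aggregate and cannot be used directly in WHERE

Fix: Wrap MAX in a scalar subquery so WHERE compares against a single value

Corrected query:
SELECT category, price FROM products WHERE price = (SELECT MAX(price) FROM products)

Result:
category | price  
---------+--------
Garden   | 1129.63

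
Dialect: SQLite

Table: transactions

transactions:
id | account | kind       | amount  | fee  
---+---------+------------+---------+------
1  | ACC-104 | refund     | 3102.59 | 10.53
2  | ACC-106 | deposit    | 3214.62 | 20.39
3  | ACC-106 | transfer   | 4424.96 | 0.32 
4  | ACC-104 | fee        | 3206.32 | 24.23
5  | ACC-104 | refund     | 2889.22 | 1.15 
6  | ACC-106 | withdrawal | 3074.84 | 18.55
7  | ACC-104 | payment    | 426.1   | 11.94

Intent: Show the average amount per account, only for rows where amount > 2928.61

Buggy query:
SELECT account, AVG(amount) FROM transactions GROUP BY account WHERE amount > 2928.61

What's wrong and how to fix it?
Bug: Row-level WHERE must come before GROUP BY in the clause order

Fix: Move the WHERE clause before GROUP BY

Corrected query:
SELECT account, AVG(amount) FROM transactions WHERE amount > 2928.61 GROUP BY account

Result:
account | AVG(amount)
--------+------------
ACC-104 | 3154.455   
ACC-106 | 3571.473333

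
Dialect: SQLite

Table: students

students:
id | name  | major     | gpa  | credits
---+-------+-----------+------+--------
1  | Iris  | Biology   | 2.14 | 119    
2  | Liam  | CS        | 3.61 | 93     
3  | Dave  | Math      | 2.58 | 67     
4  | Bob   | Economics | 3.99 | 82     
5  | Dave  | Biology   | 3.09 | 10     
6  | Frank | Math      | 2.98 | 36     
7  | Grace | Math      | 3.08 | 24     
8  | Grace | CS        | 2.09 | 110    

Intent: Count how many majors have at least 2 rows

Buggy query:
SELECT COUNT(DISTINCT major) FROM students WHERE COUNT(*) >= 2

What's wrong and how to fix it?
Bug: WHERE filters individual rows, not groups, so a group-level COUNT is invalid there

Fix: Group first with HAVING COUNT(*) >= 2, then COUNT the resulting groups

Corrected query:
SELECT COUNT(*) FROM (SELECT major FROM students GROUP BY major HAVING COUNT(*) >= 2)

Result:
COUNT(*)
--------
3       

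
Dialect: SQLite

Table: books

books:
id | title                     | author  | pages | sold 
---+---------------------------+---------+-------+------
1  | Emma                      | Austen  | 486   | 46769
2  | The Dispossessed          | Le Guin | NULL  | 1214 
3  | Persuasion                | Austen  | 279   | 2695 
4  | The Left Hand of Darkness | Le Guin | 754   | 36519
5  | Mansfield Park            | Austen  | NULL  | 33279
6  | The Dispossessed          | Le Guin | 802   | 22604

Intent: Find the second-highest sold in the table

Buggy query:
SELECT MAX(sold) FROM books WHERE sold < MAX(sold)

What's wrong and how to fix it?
Bug: MAX(sold) on the right of the comparison is an aggregate-in-WHERE error

Fix: Put the inner MAX in a scalar subquery

Corrected query:
SELECT MAX(sold) FROM books WHERE sold < (SELECT MAX(sold) FROM books)

Result:
MAX(sold)
---------
36519    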